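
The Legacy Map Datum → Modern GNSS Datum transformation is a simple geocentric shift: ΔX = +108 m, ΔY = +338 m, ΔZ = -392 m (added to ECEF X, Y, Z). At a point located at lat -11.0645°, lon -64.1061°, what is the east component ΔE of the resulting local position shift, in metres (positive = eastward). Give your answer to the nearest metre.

The local east axis at (φ, λ) is (−sin λ, cos λ, 0), so ΔE = −sin(-64.1061°)·108 + cos(-64.1061°)·338 = 244.76 m.

ΔE = 245 m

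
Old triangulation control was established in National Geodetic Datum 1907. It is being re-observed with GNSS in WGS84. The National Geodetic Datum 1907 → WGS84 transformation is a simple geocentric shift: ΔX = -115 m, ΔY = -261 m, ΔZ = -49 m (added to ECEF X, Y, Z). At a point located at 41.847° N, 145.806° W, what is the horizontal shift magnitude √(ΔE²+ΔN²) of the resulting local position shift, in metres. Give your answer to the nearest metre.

At φ = 41.847°, λ = -145.806°: sin φ = 0.667144, cos φ = 0.744929, sin λ = -0.561997, cos λ = -0.827139.
ΔE = −sin λ·ΔX + cos λ·ΔY = −(-0.561997)·(-115) + (-0.827139)·(-261) = 151.25 m.
ΔN = −sin φ cos λ·ΔX − sin φ sin λ·ΔY + cos φ·ΔZ = −(0.667144)(-0.827139)(-115) − (0.667144)(-0.561997)(-261) + (0.744929)(-49) = -197.82 m.
Horizontal magnitude = √(ΔE² + ΔN²) = √(151.25² + (-197.82)²) = 249.02 m.

249 m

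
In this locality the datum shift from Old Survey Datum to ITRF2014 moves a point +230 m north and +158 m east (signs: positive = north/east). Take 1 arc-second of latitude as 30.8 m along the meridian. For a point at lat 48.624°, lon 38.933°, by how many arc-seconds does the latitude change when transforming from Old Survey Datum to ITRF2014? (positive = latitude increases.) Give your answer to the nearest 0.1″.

1″ of latitude = 30.80 m, so Δφ = 230.0 / 30.80 = 7.468″.

Δφ = 7.5″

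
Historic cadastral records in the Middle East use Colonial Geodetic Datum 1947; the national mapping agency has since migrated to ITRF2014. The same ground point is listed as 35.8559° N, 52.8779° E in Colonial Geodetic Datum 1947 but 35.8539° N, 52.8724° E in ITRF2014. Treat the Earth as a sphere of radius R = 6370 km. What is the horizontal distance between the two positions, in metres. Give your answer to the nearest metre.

543 m

Δφ = 35.8539° − 35.8559° = -0.0020°; Δλ = 52.8724° − 52.8779° = -0.0055°.
1° along a meridian = πR/180 = 111177 m.
ΔN = Δφ × 111177 = -222.4 m; ΔE = Δλ × 111177 × cos(35.8559°) = -0.0055 × 111177 × 0.810493 = -495.6 m.
Distance = √(ΔE² + ΔN²) = √((-495.6)² + (-222.4)²) = 543.2 m.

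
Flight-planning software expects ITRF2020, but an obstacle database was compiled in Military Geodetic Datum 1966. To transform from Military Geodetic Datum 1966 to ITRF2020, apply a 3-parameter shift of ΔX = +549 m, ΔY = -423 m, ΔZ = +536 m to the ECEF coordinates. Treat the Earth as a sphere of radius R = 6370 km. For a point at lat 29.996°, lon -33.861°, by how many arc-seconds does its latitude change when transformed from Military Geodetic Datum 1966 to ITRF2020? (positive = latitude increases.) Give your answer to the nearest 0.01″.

Δφ = 3.84″

sin φ = 0.499940, cos φ = 0.866060, sin λ = -0.557180, cos λ = 0.830392.
North component: ΔN = −sin φ cos λ·ΔX − sin φ sin λ·ΔY + cos φ·ΔZ = −(0.499940)(0.830392)(549) − (0.499940)(-0.557180)(-423) + (0.866060)(536) = 118.46 m.
1° of latitude spans πR/180 = 111177 m, so Δφ = 118.46 / 111177 × 3600 = 3.836″.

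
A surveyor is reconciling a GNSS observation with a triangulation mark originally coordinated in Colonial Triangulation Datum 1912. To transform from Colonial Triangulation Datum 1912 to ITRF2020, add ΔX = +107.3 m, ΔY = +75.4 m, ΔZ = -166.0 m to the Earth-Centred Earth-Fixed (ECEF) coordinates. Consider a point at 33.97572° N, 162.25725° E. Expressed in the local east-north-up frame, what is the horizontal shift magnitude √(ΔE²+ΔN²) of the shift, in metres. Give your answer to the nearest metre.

140 m

The local east axis at (φ, λ) is (−sin λ, cos λ, 0), so ΔE = −sin(162.25725°)·107.3 + cos(162.25725°)·75.4 = -104.51 m.
The local north axis is (−sin φ cos λ, −sin φ sin λ, cos φ), giving ΔN = 57.111 − 12.841 − 137.660 = -93.39 m.
Horizontal magnitude = √(ΔE² + ΔN²) = √((-104.51)² + (-93.39)²) = 140.16 m.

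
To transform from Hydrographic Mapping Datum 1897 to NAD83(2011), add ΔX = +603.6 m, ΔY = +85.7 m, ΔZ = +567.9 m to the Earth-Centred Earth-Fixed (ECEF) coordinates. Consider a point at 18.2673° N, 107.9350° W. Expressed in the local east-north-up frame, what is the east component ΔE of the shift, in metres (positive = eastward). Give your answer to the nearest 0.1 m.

ΔE = 547.9 m

At φ = 18.2673°, λ = -107.9350°: sin φ = 0.313451, cos φ = 0.949605, sin λ = -0.951406, cos λ = -0.307938.
ΔE = −sin λ·ΔX + cos λ·ΔY = −(-0.951406)·(603.6) + (-0.307938)·(85.7) = 547.88 m.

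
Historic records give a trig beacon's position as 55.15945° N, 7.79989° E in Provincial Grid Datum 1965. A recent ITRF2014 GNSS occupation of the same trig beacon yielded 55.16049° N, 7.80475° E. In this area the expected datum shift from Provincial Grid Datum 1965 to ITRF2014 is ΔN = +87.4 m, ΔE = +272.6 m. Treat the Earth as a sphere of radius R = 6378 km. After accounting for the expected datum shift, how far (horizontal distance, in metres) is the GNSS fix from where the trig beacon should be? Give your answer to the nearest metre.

46 m

Observed coordinate differences: Δφ = +0.00104°, Δλ = +0.00486°.
Converting to metres (1° lat = 111317 m, cos φ = 0.571295): observed ΔN = 115.8 m, observed ΔE = 309.1 m.
Subtracting the expected shift leaves a residual of 115.8 − (87.4) = 28.4 m north and 309.1 − (272.6) = 36.5 m east.
Residual distance = √(28.4² + 36.5²) = 46.2 m.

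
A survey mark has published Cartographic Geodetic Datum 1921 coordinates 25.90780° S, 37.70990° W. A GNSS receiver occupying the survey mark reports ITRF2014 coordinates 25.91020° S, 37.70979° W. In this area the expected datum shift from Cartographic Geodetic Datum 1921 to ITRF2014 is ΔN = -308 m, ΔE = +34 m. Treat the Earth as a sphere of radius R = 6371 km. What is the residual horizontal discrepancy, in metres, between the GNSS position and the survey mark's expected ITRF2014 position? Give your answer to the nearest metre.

Observed coordinate differences: Δφ = -0.00240°, Δλ = +0.00011°.
Converting to metres (1° lat = 111195 m, cos φ = 0.899498): observed ΔN = -266.9 m, observed ΔE = 11.0 m.
Subtracting the expected shift leaves a residual of -266.9 − (-308) = 41.1 m north and 11.0 − (34) = -23.0 m east.
Residual distance = √(41.1² + (-23.0)²) = 47.1 m.

47 m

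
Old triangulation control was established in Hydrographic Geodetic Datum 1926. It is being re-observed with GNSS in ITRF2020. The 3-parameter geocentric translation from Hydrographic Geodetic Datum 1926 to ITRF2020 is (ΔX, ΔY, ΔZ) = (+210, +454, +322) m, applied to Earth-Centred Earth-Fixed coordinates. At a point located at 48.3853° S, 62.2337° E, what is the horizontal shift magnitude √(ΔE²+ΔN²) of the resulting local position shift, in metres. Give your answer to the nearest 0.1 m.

At φ = -48.3853°, λ = 62.2337°: sin φ = -0.747628, cos φ = 0.664118, sin λ = 0.884855, cos λ = 0.465866.
ΔE = −sin λ·ΔX + cos λ·ΔY = −(0.884855)·(210) + (0.465866)·(454) = 25.68 m.
ΔN = −sin φ cos λ·ΔX − sin φ sin λ·ΔY + cos φ·ΔZ = −(-0.747628)(0.465866)(210) − (-0.747628)(0.884855)(454) + (0.664118)(322) = 587.33 m.
Horizontal magnitude = √(ΔE² + ΔN²) = √(25.68² + 587.33²) = 587.89 m.

587.9 m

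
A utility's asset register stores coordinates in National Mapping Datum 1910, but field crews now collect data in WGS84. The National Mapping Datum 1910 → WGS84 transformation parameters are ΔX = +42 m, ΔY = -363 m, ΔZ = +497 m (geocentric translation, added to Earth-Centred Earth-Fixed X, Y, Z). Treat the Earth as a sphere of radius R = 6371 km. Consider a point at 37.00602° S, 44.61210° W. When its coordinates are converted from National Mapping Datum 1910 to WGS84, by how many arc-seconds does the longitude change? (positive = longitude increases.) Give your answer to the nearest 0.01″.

sin φ = -0.601899, cos φ = 0.798572, sin λ = -0.702303, cos λ = 0.711878.
East component: ΔE = −sin λ·ΔX + cos λ·ΔY = −(-0.702303)(42) + (0.711878)(-363) = -228.91 m.
1° of latitude spans πR/180 = 111195 m; at latitude φ, 1° of longitude spans that × cos φ = 88797.2 m, so Δλ = -228.91 / 88797.2 × 3600 = -9.281″.

Δλ = -9.28″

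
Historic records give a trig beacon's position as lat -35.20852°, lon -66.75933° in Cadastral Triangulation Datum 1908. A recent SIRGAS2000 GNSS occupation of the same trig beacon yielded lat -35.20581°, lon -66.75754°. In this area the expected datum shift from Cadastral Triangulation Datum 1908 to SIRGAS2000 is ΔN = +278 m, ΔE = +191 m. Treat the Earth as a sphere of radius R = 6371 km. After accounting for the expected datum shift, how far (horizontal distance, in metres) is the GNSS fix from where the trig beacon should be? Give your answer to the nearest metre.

Observed coordinate differences: Δφ = +0.00271°, Δλ = +0.00179°.
Converting to metres (1° lat = 111195 m, cos φ = 0.817059): observed ΔN = 301.3 m, observed ΔE = 162.6 m.
Subtracting the expected shift leaves a residual of 301.3 − (278) = 23.3 m north and 162.6 − (191) = -28.4 m east.
Residual distance = √(23.3² + (-28.4)²) = 36.7 m.

37 m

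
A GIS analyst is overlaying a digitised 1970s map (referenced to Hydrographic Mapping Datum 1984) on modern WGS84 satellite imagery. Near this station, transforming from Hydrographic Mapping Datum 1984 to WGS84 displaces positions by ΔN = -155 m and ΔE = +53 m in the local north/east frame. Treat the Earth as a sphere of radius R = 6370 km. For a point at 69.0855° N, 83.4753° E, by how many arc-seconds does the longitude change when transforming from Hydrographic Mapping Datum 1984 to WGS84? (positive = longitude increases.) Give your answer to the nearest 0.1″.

Δλ = 4.8″

At latitude 69.0855°, cos φ = 0.356974.
One radian of longitude at latitude φ spans R cos φ, so Δλ = ΔE / (R cos φ) = 53.0 / (6370000 × 0.356974) = 2.3308e-05 rad = 4.808″.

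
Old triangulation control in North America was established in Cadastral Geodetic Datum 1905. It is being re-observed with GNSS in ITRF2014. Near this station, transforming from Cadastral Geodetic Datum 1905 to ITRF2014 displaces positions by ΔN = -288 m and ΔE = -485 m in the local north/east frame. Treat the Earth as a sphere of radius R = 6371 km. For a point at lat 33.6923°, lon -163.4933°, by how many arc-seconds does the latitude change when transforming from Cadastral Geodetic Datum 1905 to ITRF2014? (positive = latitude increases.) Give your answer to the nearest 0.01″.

Δφ = -9.32″

On a sphere of radius R, 1 rad of latitude = R, so Δφ = ΔN / R = -288.0 / 6371000 = -4.5205e-05 rad = -9.324″.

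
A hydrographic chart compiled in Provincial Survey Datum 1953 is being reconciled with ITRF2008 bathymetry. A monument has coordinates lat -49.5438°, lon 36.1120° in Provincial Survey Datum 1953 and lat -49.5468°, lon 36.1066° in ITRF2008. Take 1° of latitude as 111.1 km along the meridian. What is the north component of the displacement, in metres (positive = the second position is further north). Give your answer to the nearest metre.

Δφ = -49.5468° − -49.5438° = -0.0030°; Δλ = 36.1066° − 36.1120° = -0.0054°.
ΔN = Δφ × 111100 = -333.3 m; ΔE = Δλ × 111100 × cos(-49.5438°) = -0.0054 × 111100 × 0.648867 = -389.3 m.

ΔN = -333 m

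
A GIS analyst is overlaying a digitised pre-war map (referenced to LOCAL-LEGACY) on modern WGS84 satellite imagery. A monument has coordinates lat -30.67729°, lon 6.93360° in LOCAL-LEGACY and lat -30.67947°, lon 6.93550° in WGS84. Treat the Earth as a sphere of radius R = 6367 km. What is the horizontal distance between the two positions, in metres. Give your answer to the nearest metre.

Δφ = -30.67947° − -30.67729° = -0.00218°; Δλ = 6.93550° − 6.93360° = +0.00190°.
1° along a meridian = πR/180 = 111125 m.
ΔN = Δφ × 111125 = -242.3 m; ΔE = Δλ × 111125 × cos(-30.67729°) = +0.00190 × 111125 × 0.860055 = 181.6 m.
Distance = √(ΔE² + ΔN²) = √(181.6² + (-242.3)²) = 302.8 m.

303 m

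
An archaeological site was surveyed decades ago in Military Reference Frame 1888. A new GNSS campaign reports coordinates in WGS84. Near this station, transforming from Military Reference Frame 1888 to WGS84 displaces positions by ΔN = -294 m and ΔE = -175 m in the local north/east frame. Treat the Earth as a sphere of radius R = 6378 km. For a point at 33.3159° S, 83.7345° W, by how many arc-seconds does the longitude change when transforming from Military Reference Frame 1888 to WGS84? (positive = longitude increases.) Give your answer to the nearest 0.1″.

Δλ = -6.8″

At latitude -33.3159°, cos φ = 0.835655.
One radian of longitude at latitude φ spans R cos φ, so Δλ = ΔE / (R cos φ) = -175.0 / (6378000 × 0.835655) = -3.2834e-05 rad = -6.773″.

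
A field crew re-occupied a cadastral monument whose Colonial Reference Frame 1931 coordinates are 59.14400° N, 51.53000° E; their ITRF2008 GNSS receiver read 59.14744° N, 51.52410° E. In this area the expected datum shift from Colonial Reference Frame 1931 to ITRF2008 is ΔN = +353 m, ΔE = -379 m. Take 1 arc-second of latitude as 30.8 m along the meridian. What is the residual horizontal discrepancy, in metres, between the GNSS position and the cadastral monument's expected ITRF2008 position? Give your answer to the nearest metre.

52 m

Observed coordinate differences: Δφ = +0.00344°, Δλ = -0.00590°.
Converting to metres (1° lat = 110880 m, cos φ = 0.512882): observed ΔN = 381.4 m, observed ΔE = -335.5 m.
Subtracting the expected shift leaves a residual of 381.4 − (353) = 28.4 m north and -335.5 − (-379) = 43.5 m east.
Residual distance = √(28.4² + 43.5²) = 51.9 m.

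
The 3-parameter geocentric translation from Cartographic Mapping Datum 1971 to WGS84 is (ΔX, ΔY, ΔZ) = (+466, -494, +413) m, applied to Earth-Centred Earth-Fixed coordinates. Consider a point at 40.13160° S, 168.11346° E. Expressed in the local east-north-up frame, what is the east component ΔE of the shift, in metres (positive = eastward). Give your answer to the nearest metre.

The local east axis at (φ, λ) is (−sin λ, cos λ, 0), so ΔE = −sin(168.11346°)·466 + cos(168.11346°)·(-494) = 387.42 m.

ΔE = 387 m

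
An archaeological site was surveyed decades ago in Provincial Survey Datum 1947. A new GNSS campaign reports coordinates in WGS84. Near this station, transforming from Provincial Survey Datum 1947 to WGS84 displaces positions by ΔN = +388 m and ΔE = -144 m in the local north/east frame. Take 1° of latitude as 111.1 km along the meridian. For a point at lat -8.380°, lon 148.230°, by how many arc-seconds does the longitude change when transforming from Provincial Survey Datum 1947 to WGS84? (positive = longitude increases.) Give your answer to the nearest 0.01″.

Δλ = -4.72″

At latitude -8.380°, cos φ = 0.989323.
1° of longitude at this latitude = 111.1 × cos φ = 109.91 km, so Δλ = -144.0 / 109913.8 = -0.0013101° = -4.716″.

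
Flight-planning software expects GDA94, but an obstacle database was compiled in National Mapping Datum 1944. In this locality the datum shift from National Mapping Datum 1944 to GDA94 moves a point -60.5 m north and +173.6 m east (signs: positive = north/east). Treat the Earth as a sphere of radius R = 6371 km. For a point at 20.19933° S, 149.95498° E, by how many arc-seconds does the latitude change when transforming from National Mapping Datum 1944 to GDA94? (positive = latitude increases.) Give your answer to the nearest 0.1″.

On a sphere of radius R, 1 rad of latitude = R, so Δφ = ΔN / R = -60.5 / 6371000 = -9.4962e-06 rad = -1.959″.

Δφ = -2.0″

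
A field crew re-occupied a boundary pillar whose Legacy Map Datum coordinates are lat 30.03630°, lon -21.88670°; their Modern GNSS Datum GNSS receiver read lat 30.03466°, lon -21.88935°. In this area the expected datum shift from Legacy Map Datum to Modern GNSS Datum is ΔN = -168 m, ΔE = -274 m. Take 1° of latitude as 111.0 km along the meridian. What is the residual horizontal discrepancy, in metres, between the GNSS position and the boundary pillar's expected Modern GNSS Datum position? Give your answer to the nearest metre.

24 m

Observed coordinate differences: Δφ = -0.00164°, Δλ = -0.00265°.
Converting to metres (1° lat = 111000 m, cos φ = 0.865708): observed ΔN = -182.0 m, observed ΔE = -254.6 m.
Subtracting the expected shift leaves a residual of -182.0 − (-168) = -14.0 m north and -254.6 − (-274) = 19.4 m east.
Residual distance = √((-14.0)² + 19.4²) = 23.9 m.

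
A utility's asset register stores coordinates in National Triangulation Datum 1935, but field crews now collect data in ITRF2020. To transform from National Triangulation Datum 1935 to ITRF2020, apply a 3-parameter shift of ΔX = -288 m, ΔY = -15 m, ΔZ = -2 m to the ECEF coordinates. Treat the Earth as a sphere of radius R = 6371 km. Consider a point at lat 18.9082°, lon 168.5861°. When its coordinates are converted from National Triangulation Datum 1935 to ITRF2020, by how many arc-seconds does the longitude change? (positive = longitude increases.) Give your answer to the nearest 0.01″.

Δλ = 2.45″

sin φ = 0.324053, cos φ = 0.946039, sin λ = 0.197895, cos λ = -0.980223.
East component: ΔE = −sin λ·ΔX + cos λ·ΔY = −(0.197895)(-288) + (-0.980223)(-15) = 71.70 m.
1° of latitude spans πR/180 = 111195 m; at latitude φ, 1° of longitude spans that × cos φ = 105194.7 m, so Δλ = 71.70 / 105194.7 × 3600 = 2.454″.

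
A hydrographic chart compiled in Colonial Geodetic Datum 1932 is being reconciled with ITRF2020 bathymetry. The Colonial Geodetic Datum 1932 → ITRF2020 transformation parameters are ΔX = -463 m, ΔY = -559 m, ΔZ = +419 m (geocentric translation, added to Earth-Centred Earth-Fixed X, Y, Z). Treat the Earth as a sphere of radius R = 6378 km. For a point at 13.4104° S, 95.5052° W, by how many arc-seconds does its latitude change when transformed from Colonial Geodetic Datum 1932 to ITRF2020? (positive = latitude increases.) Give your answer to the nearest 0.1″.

sin φ = -0.231924, cos φ = 0.972734, sin λ = -0.995387, cos λ = -0.095936.
North component: ΔN = −sin φ cos λ·ΔX − sin φ sin λ·ΔY + cos φ·ΔZ = −(-0.231924)(-0.095936)(-463) − (-0.231924)(-0.995387)(-559) + (0.972734)(419) = 546.92 m.
1° of latitude spans πR/180 = 111317 m, so Δφ = 546.92 / 111317 × 3600 = 17.688″.

Δφ = 17.7″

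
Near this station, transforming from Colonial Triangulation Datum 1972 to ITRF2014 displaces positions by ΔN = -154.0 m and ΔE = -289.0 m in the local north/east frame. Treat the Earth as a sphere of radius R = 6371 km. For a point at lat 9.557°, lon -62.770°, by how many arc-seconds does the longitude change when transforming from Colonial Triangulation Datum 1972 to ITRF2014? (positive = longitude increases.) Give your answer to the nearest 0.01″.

Δλ = -9.49″

At latitude 9.557°, cos φ = 0.986121.
One radian of longitude at latitude φ spans R cos φ, so Δλ = ΔE / (R cos φ) = -289.0 / (6371000 × 0.986121) = -4.6000e-05 rad = -9.488″.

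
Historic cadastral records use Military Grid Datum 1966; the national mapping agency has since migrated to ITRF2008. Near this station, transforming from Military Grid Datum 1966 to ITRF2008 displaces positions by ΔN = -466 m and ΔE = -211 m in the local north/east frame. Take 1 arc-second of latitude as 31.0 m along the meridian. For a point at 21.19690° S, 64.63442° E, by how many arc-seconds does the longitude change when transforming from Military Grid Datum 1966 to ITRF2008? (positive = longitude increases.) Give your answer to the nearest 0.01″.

At latitude -21.19690°, cos φ = 0.932343.
1″ of longitude at this latitude = 31.00 × cos φ = 28.9026 m, so Δλ = -211.0 / 28.9026 = -7.300″.

Δλ = -7.30″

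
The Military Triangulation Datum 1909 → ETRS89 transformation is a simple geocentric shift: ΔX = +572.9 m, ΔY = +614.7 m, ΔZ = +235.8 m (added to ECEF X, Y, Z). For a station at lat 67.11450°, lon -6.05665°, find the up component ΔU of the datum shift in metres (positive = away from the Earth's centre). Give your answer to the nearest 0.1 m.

At φ = 67.11450°, λ = -6.05665°: sin φ = 0.921284, cos φ = 0.388891, sin λ = -0.105512, cos λ = 0.994418.
ΔU = cos φ cos λ·ΔX + cos φ sin λ·ΔY + sin φ·ΔZ = (0.388891)(0.994418)(572.9) + (0.388891)(-0.105512)(614.7) + (0.921284)(235.8) = 413.57 m.

ΔU = 413.6 m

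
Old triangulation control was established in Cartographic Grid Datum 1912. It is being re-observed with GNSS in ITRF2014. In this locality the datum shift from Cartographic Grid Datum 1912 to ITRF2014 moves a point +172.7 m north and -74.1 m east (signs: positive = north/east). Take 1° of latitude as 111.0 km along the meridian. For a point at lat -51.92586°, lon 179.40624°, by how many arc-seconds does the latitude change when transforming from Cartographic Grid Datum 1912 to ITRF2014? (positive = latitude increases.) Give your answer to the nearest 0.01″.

Δφ = 5.60″

1° of latitude = 111.0 km, so Δφ = 172.7 / 111000 = 0.0015559° = 5.601″.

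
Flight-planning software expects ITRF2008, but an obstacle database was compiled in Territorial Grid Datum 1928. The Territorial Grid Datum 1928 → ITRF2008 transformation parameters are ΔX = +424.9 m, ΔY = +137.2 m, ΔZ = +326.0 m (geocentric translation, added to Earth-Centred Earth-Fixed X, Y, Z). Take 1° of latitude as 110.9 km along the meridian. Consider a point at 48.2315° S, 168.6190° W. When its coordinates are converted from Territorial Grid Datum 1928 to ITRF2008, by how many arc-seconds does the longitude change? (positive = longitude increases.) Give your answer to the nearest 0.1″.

sin φ = -0.745842, cos φ = 0.666123, sin λ = -0.197332, cos λ = -0.980337.
East component: ΔE = −sin λ·ΔX + cos λ·ΔY = −(-0.197332)(424.9) + (-0.980337)(137.2) = -50.66 m.
1° of latitude spans 110900 m; at latitude φ, 1° of longitude spans that × cos φ = 73873.0 m, so Δλ = -50.66 / 73873.0 × 3600 = -2.469″.

Δλ = -2.5″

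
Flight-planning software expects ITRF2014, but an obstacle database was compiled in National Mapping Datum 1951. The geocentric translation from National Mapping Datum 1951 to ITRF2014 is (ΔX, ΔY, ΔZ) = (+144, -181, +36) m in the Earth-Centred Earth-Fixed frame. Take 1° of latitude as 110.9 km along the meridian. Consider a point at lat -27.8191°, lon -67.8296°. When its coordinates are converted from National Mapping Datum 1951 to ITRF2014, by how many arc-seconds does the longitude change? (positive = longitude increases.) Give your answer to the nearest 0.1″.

Δλ = 2.4″

sin φ = -0.466681, cos φ = 0.884425, sin λ = -0.926066, cos λ = 0.377362.
East component: ΔE = −sin λ·ΔX + cos λ·ΔY = −(-0.926066)(144) + (0.377362)(-181) = 65.05 m.
1° of latitude spans 110900 m; at latitude φ, 1° of longitude spans that × cos φ = 98082.8 m, so Δλ = 65.05 / 98082.8 × 3600 = 2.388″.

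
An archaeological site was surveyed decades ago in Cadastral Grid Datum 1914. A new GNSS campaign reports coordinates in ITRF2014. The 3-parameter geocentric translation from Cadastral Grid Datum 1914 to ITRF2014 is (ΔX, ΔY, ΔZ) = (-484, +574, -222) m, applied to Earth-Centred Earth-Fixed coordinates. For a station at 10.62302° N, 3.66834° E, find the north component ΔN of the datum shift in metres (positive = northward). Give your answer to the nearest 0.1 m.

The local north axis is (−sin φ cos λ, −sin φ sin λ, cos φ), giving ΔN = 89.041 − 6.770 − 218.195 = -135.92 m.

ΔN = -135.9 m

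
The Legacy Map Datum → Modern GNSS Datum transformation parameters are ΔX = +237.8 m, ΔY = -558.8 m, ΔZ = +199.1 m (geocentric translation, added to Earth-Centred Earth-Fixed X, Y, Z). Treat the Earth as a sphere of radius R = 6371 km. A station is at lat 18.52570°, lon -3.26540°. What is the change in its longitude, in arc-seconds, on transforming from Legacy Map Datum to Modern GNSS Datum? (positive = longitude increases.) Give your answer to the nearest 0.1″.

sin φ = 0.317730, cos φ = 0.948181, sin λ = -0.056961, cos λ = 0.998376.
East component: ΔE = −sin λ·ΔX + cos λ·ΔY = −(-0.056961)(237.8) + (0.998376)(-558.8) = -544.35 m.
1° of latitude spans πR/180 = 111195 m; at latitude φ, 1° of longitude spans that × cos φ = 105432.9 m, so Δλ = -544.35 / 105432.9 × 3600 = -18.587″.

Δλ = -18.6″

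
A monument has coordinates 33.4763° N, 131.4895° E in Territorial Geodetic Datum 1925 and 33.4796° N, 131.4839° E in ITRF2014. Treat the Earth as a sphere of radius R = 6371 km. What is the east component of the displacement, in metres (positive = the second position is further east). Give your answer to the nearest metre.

ΔE = -519 m

Δφ = 33.4796° − 33.4763° = +0.0033°; Δλ = 131.4839° − 131.4895° = -0.0056°.
1° along a meridian = πR/180 = 111195 m.
ΔN = Δφ × 111195 = 366.9 m; ΔE = Δλ × 111195 × cos(33.4763°) = -0.0056 × 111195 × 0.834114 = -519.4 m.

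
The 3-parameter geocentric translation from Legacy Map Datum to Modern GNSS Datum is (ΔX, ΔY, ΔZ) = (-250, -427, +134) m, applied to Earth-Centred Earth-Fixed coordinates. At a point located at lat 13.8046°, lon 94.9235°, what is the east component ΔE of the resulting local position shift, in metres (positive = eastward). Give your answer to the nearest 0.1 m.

The local east axis at (φ, λ) is (−sin λ, cos λ, 0), so ΔE = −sin(94.9235°)·(-250) + cos(94.9235°)·(-427) = 285.73 m.

ΔE = 285.7 m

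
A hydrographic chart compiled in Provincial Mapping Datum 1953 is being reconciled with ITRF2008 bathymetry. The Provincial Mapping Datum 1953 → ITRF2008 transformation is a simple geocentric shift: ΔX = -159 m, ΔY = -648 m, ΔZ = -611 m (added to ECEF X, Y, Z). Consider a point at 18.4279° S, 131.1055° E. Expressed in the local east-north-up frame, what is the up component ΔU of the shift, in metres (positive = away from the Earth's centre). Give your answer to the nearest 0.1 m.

At φ = -18.4279°, λ = 131.1055°: sin φ = -0.316111, cos φ = 0.948722, sin λ = 0.753500, cos λ = -0.657448.
ΔU = cos φ cos λ·ΔX + cos φ sin λ·ΔY + sin φ·ΔZ = (0.948722)(-0.657448)(-159) + (0.948722)(0.753500)(-648) + (-0.316111)(-611) = -170.91 m.

ΔU = -170.9 m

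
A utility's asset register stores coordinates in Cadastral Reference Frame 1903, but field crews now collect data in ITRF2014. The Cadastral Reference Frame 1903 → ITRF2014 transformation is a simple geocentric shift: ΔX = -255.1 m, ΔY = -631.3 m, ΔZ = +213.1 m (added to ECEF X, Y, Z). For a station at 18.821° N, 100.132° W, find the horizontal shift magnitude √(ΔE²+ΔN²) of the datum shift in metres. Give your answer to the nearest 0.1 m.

At φ = 18.821°, λ = -100.132°: sin φ = 0.322613, cos φ = 0.946531, sin λ = -0.984405, cos λ = -0.175917.
ΔE = −sin λ·ΔX + cos λ·ΔY = −(-0.984405)·(-255.1) + (-0.175917)·(-631.3) = -140.07 m.
ΔN = −sin φ cos λ·ΔX − sin φ sin λ·ΔY + cos φ·ΔZ = −(0.322613)(-0.175917)(-255.1) − (0.322613)(-0.984405)(-631.3) + (0.946531)(213.1) = -13.26 m.
Horizontal magnitude = √(ΔE² + ΔN²) = √((-140.07)² + (-13.26)²) = 140.69 m.

140.7 m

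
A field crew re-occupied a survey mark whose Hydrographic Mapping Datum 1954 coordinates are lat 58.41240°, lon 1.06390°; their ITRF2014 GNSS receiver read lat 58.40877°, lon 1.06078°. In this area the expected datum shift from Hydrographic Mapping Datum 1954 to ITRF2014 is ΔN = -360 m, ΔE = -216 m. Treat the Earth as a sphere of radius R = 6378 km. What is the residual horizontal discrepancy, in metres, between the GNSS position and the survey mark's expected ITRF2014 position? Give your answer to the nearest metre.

56 m

Observed coordinate differences: Δφ = -0.00363°, Δλ = -0.00312°.
Converting to metres (1° lat = 111317 m, cos φ = 0.523802): observed ΔN = -404.1 m, observed ΔE = -181.9 m.
Subtracting the expected shift leaves a residual of -404.1 − (-360) = -44.1 m north and -181.9 − (-216) = 34.1 m east.
Residual distance = √((-44.1)² + 34.1²) = 55.7 m.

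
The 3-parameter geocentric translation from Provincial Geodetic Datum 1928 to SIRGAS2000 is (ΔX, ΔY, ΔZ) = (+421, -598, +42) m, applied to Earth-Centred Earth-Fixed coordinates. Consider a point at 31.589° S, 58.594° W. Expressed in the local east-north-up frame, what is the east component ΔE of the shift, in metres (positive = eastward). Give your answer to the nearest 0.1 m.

ΔE = 47.7 m

At φ = -31.589°, λ = -58.594°: sin φ = -0.523822, cos φ = 0.851828, sin λ = -0.853496, cos λ = 0.521099.
ΔE = −sin λ·ΔX + cos λ·ΔY = −(-0.853496)·(421) + (0.521099)·(-598) = 47.70 m.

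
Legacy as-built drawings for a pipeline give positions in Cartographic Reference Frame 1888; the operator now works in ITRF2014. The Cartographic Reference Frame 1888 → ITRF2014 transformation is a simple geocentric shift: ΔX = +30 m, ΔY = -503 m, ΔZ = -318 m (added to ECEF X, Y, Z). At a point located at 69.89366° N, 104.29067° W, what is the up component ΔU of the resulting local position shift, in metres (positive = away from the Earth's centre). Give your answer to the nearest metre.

At φ = 69.89366°, λ = -104.29067°: sin φ = 0.939056, cos φ = 0.343764, sin λ = -0.969056, cos λ = -0.246841.
ΔU = cos φ cos λ·ΔX + cos φ sin λ·ΔY + sin φ·ΔZ = (0.343764)(-0.246841)(30) + (0.343764)(-0.969056)(-503) + (0.939056)(-318) = -133.60 m.

ΔU = -134 m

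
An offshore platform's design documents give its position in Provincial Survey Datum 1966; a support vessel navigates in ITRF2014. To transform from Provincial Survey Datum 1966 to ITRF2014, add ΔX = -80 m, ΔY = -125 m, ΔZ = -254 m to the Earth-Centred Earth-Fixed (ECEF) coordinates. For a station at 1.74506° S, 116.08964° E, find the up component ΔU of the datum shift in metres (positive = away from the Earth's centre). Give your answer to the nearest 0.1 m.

The local up (radial) axis is (cos φ cos λ, cos φ sin λ, sin φ), giving ΔU = 35.166 − 112.211 + 7.735 = -69.31 m.

ΔU = -69.3 m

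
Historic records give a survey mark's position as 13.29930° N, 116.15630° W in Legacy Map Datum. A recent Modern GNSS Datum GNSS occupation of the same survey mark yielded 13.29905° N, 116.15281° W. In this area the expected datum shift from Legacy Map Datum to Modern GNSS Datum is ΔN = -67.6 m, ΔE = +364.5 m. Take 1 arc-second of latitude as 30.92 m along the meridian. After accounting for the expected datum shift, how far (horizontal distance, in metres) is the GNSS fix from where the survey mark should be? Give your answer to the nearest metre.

42 m

Observed coordinate differences: Δφ = -0.00025°, Δλ = +0.00349°.
Converting to metres (1° lat = 111312 m, cos φ = 0.973182): observed ΔN = -27.8 m, observed ΔE = 378.1 m.
Subtracting the expected shift leaves a residual of -27.8 − (-67.6) = 39.8 m north and 378.1 − (364.5) = 13.6 m east.
Residual distance = √(39.8² + 13.6²) = 42.0 m.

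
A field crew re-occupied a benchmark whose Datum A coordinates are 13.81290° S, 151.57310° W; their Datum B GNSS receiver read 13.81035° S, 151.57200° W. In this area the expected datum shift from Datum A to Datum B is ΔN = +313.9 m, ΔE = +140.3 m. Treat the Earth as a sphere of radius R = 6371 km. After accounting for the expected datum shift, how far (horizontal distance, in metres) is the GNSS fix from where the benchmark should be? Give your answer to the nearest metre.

37 m

Observed coordinate differences: Δφ = +0.00255°, Δλ = +0.00110°.
Converting to metres (1° lat = 111195 m, cos φ = 0.971081): observed ΔN = 283.5 m, observed ΔE = 118.8 m.
Subtracting the expected shift leaves a residual of 283.5 − (313.9) = -30.4 m north and 118.8 − (140.3) = -21.5 m east.
Residual distance = √((-30.4)² + (-21.5)²) = 37.2 m.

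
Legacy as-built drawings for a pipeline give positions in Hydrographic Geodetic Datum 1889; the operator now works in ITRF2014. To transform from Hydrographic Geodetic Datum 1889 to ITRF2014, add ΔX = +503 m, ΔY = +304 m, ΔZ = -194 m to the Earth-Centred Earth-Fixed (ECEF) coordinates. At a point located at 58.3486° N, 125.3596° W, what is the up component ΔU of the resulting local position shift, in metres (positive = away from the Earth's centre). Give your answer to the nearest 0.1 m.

ΔU = -448.0 m

The local up (radial) axis is (cos φ cos λ, cos φ sin λ, sin φ), giving ΔU = -152.749 − 130.098 − 165.144 = -447.99 m.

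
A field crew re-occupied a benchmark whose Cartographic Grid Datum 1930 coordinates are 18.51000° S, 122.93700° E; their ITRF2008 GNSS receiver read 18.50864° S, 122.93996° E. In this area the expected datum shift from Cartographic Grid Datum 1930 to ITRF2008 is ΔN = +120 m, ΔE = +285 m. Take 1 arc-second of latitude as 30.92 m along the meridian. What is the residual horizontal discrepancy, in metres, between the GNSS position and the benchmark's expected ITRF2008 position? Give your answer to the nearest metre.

Observed coordinate differences: Δφ = +0.00136°, Δλ = +0.00296°.
Converting to metres (1° lat = 111312 m, cos φ = 0.948268): observed ΔN = 151.4 m, observed ΔE = 312.4 m.
Subtracting the expected shift leaves a residual of 151.4 − (120) = 31.4 m north and 312.4 − (285) = 27.4 m east.
Residual distance = √(31.4² + 27.4²) = 41.7 m.

42 m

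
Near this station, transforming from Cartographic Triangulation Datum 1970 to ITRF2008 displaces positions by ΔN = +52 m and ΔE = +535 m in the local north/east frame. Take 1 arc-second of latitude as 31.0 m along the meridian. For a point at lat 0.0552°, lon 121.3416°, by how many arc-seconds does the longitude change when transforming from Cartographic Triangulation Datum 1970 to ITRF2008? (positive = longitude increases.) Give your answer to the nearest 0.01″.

Δλ = 17.26″

At latitude 0.0552°, cos φ = 1.000000.
1″ of longitude at this latitude = 31.00 × cos φ = 31.0000 m, so Δλ = 535.0 / 31.0000 = 17.258″.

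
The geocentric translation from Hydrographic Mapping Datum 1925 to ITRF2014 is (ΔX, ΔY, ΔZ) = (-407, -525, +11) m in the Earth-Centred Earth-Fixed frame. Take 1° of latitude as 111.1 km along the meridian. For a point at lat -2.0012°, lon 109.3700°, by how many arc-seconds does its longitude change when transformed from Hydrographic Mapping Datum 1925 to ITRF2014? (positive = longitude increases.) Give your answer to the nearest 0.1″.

sin φ = -0.034920, cos φ = 0.999390, sin λ = 0.943396, cos λ = -0.331667.
East component: ΔE = −sin λ·ΔX + cos λ·ΔY = −(0.943396)(-407) + (-0.331667)(-525) = 558.09 m.
1° of latitude spans 111100 m; at latitude φ, 1° of longitude spans that × cos φ = 111032.2 m, so Δλ = 558.09 / 111032.2 × 3600 = 18.095″.

Δλ = 18.1″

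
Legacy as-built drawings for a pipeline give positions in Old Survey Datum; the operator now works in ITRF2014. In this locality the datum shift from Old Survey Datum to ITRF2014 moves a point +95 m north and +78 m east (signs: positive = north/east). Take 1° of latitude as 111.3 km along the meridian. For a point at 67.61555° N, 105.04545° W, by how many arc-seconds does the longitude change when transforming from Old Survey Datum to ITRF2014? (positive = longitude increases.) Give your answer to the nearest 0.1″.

At latitude 67.61555°, cos φ = 0.380819.
1° of longitude at this latitude = 111.3 × cos φ = 42.39 km, so Δλ = 78.0 / 42385.2 = 0.0018403° = 6.625″.

Δλ = 6.6″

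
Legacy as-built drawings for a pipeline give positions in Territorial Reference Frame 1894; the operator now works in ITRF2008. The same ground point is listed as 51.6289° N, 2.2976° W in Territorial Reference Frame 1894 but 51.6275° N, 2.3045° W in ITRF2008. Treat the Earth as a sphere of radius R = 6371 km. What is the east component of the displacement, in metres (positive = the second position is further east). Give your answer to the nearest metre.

ΔE = -476 m

Δφ = 51.6275° − 51.6289° = -0.0014°; Δλ = -2.3045° − -2.2976° = -0.0069°.
1° along a meridian = πR/180 = 111195 m.
ΔN = Δφ × 111195 = -155.7 m; ΔE = Δλ × 111195 × cos(51.6289°) = -0.0069 × 111195 × 0.620752 = -476.3 m.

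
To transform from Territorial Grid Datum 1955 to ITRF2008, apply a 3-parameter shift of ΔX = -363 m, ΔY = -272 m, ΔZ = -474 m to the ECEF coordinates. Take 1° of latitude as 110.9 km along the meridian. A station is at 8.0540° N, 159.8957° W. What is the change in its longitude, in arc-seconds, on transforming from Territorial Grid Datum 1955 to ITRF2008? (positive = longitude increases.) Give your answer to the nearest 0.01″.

Δλ = 4.28″

sin φ = 0.140106, cos φ = 0.990136, sin λ = -0.343730, cos λ = -0.939068.
East component: ΔE = −sin λ·ΔX + cos λ·ΔY = −(-0.343730)(-363) + (-0.939068)(-272) = 130.65 m.
1° of latitude spans 110900 m; at latitude φ, 1° of longitude spans that × cos φ = 109806.1 m, so Δλ = 130.65 / 109806.1 × 3600 = 4.283″.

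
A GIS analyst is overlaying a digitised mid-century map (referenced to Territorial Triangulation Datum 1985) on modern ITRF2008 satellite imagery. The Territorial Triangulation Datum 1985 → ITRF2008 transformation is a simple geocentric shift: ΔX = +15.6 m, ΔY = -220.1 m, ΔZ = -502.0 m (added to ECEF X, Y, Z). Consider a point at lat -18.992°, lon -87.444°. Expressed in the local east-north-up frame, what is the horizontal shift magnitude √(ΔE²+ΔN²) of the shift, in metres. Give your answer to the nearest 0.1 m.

402.9 m

The local east axis at (φ, λ) is (−sin λ, cos λ, 0), so ΔE = −sin(-87.444°)·15.6 + cos(-87.444°)·(-220.1) = 5.77 m.
The local north axis is (−sin φ cos λ, −sin φ sin λ, cos φ), giving ΔN = 0.226 + 71.557 − 474.673 = -402.89 m.
Horizontal magnitude = √(ΔE² + ΔN²) = √(5.77² + (-402.89)²) = 402.93 m.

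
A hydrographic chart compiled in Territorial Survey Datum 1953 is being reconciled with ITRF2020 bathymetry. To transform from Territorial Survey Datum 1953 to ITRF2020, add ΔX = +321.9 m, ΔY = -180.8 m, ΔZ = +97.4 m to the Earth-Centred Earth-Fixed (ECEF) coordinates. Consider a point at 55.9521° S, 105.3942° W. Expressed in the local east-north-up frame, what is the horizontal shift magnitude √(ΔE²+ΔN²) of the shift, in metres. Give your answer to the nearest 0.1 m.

At φ = -55.9521°, λ = -105.3942°: sin φ = -0.828570, cos φ = 0.559886, sin λ = -0.964122, cos λ = -0.265459.
ΔE = −sin λ·ΔX + cos λ·ΔY = −(-0.964122)·(321.9) + (-0.265459)·(-180.8) = 358.35 m.
ΔN = −sin φ cos λ·ΔX − sin φ sin λ·ΔY + cos φ·ΔZ = −(-0.828570)(-0.265459)(321.9) − (-0.828570)(-0.964122)(-180.8) + (0.559886)(97.4) = 128.16 m.
Horizontal magnitude = √(ΔE² + ΔN²) = √(358.35² + 128.16²) = 380.57 m.

380.6 m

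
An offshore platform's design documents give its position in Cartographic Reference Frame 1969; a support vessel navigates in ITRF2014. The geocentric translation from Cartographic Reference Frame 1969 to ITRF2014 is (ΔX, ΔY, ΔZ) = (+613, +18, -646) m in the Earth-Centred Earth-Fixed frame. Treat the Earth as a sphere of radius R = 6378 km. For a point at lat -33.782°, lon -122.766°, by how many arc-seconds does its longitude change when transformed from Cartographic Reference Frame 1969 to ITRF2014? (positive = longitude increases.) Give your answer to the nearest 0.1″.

Δλ = 19.7″

sin φ = -0.556035, cos φ = 0.831159, sin λ = -0.840888, cos λ = -0.541209.
East component: ΔE = −sin λ·ΔX + cos λ·ΔY = −(-0.840888)(613) + (-0.541209)(18) = 505.72 m.
1° of latitude spans πR/180 = 111317 m; at latitude φ, 1° of longitude spans that × cos φ = 92522.2 m, so Δλ = 505.72 / 92522.2 × 3600 = 19.677″.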